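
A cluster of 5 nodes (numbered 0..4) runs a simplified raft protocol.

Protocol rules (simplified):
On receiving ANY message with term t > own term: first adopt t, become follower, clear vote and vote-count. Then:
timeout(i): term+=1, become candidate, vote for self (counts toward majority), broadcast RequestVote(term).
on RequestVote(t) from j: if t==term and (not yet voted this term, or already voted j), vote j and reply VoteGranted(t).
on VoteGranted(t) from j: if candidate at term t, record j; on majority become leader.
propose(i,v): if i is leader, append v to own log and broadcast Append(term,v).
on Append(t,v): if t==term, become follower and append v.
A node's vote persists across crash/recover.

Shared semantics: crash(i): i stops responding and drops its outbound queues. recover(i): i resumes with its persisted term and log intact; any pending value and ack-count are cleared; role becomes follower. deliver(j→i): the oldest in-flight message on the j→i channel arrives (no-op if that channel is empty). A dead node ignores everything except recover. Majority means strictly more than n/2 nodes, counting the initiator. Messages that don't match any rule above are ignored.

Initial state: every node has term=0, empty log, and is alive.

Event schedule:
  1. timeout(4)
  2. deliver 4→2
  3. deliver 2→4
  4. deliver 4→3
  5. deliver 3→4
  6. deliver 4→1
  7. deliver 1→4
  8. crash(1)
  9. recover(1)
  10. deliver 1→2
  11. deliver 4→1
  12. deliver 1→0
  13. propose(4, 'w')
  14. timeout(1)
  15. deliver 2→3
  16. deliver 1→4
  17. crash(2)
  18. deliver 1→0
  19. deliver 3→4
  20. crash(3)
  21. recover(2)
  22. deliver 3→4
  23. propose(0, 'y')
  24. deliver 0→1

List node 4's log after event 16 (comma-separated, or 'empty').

w

[1] timeout(4) → N4(cand t1 [-])
[2] deliver 4→2 → N2(foll t1 [-])
[3] deliver 2→4 → ∅
[4] deliver 4→3 → N3(foll t1 [-])
[5] deliver 3→4 → N4(lead t1 [-])
[6] deliver 4→1 → N1(foll t1 [-])
[7] deliver 1→4 → ∅
[8] crash(1) → N1(✗foll t1 [-])
[9] recover(1) → N1(foll t1 [-])
[10] deliver 1→2 → ∅
[11] deliver 4→1 → ∅
[12] deliver 1→0 → ∅
[13] propose(4,'w') → N4(lead t1 [w])
[14] timeout(1) → N1(cand t2 [-])
[15] deliver 2→3 → ∅
[16] deliver 1→4 → N4(foll t2 [w])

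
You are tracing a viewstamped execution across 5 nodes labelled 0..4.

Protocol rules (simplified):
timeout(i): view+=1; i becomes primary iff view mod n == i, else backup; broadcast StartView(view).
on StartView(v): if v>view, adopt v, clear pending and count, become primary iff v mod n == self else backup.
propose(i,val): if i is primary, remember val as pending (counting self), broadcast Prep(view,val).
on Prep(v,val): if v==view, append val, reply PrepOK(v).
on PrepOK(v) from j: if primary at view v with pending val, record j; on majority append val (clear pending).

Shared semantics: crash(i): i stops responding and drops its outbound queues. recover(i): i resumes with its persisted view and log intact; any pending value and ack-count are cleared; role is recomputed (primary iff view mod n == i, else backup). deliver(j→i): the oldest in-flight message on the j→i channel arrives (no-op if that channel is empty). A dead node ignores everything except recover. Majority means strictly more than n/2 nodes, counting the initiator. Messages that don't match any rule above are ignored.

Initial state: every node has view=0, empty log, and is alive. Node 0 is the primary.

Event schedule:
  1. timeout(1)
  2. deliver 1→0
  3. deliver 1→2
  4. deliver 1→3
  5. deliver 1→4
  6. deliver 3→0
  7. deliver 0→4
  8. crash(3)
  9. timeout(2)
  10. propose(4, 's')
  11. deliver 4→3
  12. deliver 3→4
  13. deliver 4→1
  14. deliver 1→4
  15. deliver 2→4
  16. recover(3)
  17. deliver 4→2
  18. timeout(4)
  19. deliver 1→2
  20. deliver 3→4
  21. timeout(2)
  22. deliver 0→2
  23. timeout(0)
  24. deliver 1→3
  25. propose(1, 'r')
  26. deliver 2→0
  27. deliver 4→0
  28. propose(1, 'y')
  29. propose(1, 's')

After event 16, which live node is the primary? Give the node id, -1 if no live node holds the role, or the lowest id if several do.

after 1 — timeout(1): n1:prim/v1/[-]
after 2 — deliver 1→0: n0:back/v1/[-]
after 3 — deliver 1→2: n2:back/v1/[-]
after 4 — deliver 1→3: n3:back/v1/[-]
after 5 — deliver 1→4: n4:back/v1/[-]
after 6 — deliver 3→0: ·
after 7 — deliver 0→4: ·
after 8 — crash(3): n3:✗back/v1/[-]
after 9 — timeout(2): n2:prim/v2/[-]
after 10 — propose(4,'s'): ·
after 11 — deliver 4→3: ·
after 12 — deliver 3→4: ·
after 13 — deliver 4→1: ·
after 14 — deliver 1→4: ·
after 15 — deliver 2→4: n4:back/v2/[-]
after 16 — recover(3): n3:back/v1/[-]

1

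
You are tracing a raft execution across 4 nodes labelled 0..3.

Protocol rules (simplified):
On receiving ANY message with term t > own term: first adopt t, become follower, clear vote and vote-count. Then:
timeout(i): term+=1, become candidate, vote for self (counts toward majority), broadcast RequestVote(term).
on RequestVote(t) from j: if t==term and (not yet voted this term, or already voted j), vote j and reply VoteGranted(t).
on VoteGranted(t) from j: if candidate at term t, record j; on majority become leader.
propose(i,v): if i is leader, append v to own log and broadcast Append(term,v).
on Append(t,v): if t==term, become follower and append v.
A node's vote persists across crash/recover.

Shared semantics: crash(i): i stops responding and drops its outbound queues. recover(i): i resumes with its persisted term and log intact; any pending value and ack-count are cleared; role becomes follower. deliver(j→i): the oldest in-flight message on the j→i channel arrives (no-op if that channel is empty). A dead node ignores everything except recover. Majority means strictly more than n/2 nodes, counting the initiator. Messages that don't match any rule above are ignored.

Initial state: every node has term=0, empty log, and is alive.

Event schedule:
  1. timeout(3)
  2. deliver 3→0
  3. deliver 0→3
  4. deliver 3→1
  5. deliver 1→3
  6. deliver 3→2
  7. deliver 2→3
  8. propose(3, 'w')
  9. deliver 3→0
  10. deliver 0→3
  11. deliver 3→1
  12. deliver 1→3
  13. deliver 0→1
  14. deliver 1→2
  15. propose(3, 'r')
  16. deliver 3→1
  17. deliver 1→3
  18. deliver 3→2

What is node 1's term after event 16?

1

e1 timeout(3): 3[cand,t=1,-]
e2 deliver 3→0: 0[foll,t=1,-]
e3 deliver 0→3: ·
e4 deliver 3→1: 1[foll,t=1,-]
e5 deliver 1→3: 3[lead,t=1,-]
e6 deliver 3→2: 2[foll,t=1,-]
e7 deliver 2→3: ·
e8 propose(3,'w'): 3[lead,t=1,w]
e9 deliver 3→0: 0[foll,t=1,w]
e10 deliver 0→3: ·
e11 deliver 3→1: 1[foll,t=1,w]
e12 deliver 1→3: ·
e13 deliver 0→1: ·
e14 deliver 1→2: ·
e15 propose(3,'r'): 3[lead,t=1,w,r]
e16 deliver 3→1: 1[foll,t=1,w,r]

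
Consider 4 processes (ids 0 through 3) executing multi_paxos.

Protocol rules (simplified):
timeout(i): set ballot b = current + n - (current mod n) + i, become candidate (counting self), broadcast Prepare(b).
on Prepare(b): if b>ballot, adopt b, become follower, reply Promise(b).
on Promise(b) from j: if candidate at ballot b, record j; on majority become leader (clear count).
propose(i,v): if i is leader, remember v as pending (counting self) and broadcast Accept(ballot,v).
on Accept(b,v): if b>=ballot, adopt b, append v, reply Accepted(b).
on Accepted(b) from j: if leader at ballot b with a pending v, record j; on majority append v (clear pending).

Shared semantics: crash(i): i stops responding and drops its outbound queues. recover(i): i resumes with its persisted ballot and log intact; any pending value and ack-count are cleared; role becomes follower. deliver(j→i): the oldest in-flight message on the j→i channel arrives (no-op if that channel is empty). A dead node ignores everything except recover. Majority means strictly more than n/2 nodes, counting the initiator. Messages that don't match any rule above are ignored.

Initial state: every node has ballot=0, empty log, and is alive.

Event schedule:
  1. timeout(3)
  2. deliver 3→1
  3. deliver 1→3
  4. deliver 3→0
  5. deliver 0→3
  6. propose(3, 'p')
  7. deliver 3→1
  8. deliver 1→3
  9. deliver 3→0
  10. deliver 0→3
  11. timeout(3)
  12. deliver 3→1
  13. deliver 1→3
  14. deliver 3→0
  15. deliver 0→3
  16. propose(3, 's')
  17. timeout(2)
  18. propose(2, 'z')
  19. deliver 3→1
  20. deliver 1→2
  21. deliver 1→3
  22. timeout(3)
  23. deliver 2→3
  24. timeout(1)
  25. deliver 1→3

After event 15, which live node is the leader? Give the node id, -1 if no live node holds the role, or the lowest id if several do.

e1 timeout(3): 3[cand,b=7,-]
e2 deliver 3→1: 1[foll,b=7,-]
e3 deliver 1→3: ·
e4 deliver 3→0: 0[foll,b=7,-]
e5 deliver 0→3: 3[lead,b=7,-]
e6 propose(3,'p'): ·
e7 deliver 3→1: 1[foll,b=7,p]
e8 deliver 1→3: ·
e9 deliver 3→0: 0[foll,b=7,p]
e10 deliver 0→3: 3[lead,b=7,p]
e11 timeout(3): 3[cand,b=11,p]
e12 deliver 3→1: 1[foll,b=11,p]
e13 deliver 1→3: ·
e14 deliver 3→0: 0[foll,b=11,p]
e15 deliver 0→3: 3[lead,b=11,p]

3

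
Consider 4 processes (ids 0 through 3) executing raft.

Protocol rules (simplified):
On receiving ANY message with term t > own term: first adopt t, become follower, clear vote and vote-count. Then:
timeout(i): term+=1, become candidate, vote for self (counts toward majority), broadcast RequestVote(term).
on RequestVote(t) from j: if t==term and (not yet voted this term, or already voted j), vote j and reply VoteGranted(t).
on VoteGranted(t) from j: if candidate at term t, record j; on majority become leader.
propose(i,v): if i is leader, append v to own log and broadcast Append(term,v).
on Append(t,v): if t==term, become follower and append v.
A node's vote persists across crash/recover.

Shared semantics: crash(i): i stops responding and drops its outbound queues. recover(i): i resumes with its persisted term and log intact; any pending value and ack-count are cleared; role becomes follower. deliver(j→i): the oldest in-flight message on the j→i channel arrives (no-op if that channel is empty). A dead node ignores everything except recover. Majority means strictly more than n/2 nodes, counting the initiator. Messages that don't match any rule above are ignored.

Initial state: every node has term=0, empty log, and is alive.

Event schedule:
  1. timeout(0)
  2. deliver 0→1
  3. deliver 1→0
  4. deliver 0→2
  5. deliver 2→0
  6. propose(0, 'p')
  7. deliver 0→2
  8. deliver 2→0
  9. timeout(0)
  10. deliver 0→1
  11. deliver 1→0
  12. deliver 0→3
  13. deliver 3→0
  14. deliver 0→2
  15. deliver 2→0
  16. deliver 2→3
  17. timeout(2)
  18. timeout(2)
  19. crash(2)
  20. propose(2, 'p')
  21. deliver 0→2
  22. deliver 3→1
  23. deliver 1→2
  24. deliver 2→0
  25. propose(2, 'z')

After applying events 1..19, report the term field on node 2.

4

after 1 — timeout(0): n0:cand/t1/[-]
after 2 — deliver 0→1: n1:foll/t1/[-]
after 3 — deliver 1→0: ·
after 4 — deliver 0→2: n2:foll/t1/[-]
after 5 — deliver 2→0: n0:lead/t1/[-]
after 6 — propose(0,'p'): n0:lead/t1/[p]
after 7 — deliver 0→2: n2:foll/t1/[p]
after 8 — deliver 2→0: ·
after 9 — timeout(0): n0:cand/t2/[p]
after 10 — deliver 0→1: n1:foll/t1/[p]
after 11 — deliver 1→0: ·
after 12 — deliver 0→3: n3:foll/t1/[-]
after 13 — deliver 3→0: ·
after 14 — deliver 0→2: n2:foll/t2/[p]
after 15 — deliver 2→0: ·
after 16 — deliver 2→3: ·
after 17 — timeout(2): n2:cand/t3/[p]
after 18 — timeout(2): n2:cand/t4/[p]
after 19 — crash(2): n2:✗cand/t4/[p]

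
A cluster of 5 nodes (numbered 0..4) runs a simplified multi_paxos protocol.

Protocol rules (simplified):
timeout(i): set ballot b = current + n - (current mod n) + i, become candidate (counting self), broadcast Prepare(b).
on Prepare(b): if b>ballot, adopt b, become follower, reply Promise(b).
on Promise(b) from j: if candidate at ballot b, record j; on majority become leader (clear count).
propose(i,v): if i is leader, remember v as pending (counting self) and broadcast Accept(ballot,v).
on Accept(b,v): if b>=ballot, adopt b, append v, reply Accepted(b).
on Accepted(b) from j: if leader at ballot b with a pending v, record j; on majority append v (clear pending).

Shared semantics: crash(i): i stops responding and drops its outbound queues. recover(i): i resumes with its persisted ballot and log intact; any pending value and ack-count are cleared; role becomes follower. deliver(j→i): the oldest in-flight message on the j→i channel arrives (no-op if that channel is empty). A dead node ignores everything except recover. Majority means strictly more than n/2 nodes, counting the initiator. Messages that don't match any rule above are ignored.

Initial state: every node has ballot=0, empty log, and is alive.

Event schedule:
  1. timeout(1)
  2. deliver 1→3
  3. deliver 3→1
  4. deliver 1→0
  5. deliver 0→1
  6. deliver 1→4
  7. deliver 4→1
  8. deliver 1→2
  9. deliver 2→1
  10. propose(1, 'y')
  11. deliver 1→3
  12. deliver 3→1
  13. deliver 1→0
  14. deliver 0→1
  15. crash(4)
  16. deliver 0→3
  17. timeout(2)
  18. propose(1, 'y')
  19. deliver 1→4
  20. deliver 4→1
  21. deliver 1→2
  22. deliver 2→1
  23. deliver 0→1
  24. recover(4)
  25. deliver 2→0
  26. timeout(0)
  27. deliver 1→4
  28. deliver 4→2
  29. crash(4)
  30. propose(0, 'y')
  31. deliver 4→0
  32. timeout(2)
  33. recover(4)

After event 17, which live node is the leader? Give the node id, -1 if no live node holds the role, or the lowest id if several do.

1

[1] timeout(1) → N1(cand b6 [-])
[2] deliver 1→3 → N3(foll b6 [-])
[3] deliver 3→1 → ∅
[4] deliver 1→0 → N0(foll b6 [-])
[5] deliver 0→1 → N1(lead b6 [-])
[6] deliver 1→4 → N4(foll b6 [-])
[7] deliver 4→1 → ∅
[8] deliver 1→2 → N2(foll b6 [-])
[9] deliver 2→1 → ∅
[10] propose(1,'y') → ∅
[11] deliver 1→3 → N3(foll b6 [y])
[12] deliver 3→1 → ∅
[13] deliver 1→0 → N0(foll b6 [y])
[14] deliver 0→1 → N1(lead b6 [y])
[15] crash(4) → N4(✗foll b6 [-])
[16] deliver 0→3 → ∅
[17] timeout(2) → N2(cand b12 [-])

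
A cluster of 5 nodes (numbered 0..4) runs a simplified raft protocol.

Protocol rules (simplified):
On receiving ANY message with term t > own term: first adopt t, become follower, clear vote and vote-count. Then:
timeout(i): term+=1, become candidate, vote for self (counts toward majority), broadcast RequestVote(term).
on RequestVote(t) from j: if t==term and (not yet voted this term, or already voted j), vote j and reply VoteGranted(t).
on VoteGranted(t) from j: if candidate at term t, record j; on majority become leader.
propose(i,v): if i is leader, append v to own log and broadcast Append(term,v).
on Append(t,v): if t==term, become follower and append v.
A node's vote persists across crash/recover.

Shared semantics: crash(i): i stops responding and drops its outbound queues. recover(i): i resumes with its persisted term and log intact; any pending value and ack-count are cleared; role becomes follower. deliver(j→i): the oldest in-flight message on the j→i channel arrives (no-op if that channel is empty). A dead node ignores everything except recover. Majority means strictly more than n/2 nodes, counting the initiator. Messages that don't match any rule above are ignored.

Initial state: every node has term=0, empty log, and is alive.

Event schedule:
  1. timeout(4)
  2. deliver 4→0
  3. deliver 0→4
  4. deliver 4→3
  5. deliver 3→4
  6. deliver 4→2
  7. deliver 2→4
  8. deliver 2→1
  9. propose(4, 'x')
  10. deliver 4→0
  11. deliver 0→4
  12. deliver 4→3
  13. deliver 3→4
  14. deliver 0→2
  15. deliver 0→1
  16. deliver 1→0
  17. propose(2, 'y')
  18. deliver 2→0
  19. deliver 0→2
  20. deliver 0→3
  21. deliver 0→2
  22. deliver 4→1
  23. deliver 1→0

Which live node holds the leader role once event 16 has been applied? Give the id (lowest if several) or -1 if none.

e1 timeout(4): 4[cand,t=1,-]
e2 deliver 4→0: 0[foll,t=1,-]
e3 deliver 0→4: ·
e4 deliver 4→3: 3[foll,t=1,-]
e5 deliver 3→4: 4[lead,t=1,-]
e6 deliver 4→2: 2[foll,t=1,-]
e7 deliver 2→4: ·
e8 deliver 2→1: ·
e9 propose(4,'x'): 4[lead,t=1,x]
e10 deliver 4→0: 0[foll,t=1,x]
e11 deliver 0→4: ·
e12 deliver 4→3: 3[foll,t=1,x]
e13 deliver 3→4: ·
e14 deliver 0→2: ·
e15 deliver 0→1: ·
e16 deliver 1→0: ·

4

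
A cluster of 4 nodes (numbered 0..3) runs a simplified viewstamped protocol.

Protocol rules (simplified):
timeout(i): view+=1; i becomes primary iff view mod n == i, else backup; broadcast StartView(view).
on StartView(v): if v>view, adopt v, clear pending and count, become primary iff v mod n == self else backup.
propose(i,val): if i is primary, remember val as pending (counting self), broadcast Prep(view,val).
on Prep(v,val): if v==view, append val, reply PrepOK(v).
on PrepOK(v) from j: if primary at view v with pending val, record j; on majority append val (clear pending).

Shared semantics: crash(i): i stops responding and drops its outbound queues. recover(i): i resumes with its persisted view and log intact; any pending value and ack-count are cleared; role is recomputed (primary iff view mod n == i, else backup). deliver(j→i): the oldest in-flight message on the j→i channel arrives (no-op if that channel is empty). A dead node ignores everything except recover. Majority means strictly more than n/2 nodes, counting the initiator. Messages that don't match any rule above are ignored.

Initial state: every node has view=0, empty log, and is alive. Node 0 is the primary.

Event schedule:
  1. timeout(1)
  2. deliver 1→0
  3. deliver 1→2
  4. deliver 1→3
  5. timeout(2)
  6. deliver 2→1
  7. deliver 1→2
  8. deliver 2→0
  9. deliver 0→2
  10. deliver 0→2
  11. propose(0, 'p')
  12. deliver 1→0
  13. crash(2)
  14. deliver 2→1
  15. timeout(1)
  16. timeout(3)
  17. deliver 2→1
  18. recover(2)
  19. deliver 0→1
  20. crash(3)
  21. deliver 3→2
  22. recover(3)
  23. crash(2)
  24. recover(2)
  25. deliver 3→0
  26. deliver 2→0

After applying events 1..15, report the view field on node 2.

step 1 timeout(1): 1={prim,v=1,log=-}
step 2 deliver 1→0: 0={back,v=1,log=-}
step 3 deliver 1→2: 2={back,v=1,log=-}
step 4 deliver 1→3: 3={back,v=1,log=-}
step 5 timeout(2): 2={prim,v=2,log=-}
step 6 deliver 2→1: 1={back,v=2,log=-}
step 7 deliver 1→2: —
step 8 deliver 2→0: 0={back,v=2,log=-}
step 9 deliver 0→2: —
step 10 deliver 0→2: —
step 11 propose(0,'p'): —
step 12 deliver 1→0: —
step 13 crash(2): 2={✗prim,v=2,log=-}
step 14 deliver 2→1: —
step 15 timeout(1): 1={back,v=3,log=-}

2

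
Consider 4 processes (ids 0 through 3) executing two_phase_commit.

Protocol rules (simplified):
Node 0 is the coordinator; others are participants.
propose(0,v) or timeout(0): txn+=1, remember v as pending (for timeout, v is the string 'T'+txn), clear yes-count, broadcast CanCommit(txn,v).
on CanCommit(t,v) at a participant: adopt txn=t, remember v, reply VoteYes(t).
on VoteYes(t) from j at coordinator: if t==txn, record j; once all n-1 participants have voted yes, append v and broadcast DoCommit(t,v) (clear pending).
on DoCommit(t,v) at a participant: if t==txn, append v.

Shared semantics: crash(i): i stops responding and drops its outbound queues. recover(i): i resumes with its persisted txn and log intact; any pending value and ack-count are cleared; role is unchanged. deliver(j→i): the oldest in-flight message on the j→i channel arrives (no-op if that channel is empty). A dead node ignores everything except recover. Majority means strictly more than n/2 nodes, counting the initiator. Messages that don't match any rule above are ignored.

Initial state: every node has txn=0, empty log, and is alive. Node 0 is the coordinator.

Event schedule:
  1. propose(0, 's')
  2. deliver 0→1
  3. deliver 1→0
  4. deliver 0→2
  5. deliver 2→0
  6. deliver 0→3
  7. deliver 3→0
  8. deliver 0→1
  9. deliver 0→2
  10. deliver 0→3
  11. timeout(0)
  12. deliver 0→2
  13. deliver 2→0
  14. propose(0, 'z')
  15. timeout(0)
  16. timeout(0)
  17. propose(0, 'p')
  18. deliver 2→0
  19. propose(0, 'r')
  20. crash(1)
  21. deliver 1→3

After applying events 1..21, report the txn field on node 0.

1. propose(0,'s'):  <0:coor t1 ->
2. deliver 0→1:  <1:part t1 ->
3. deliver 1→0:  nop
4. deliver 0→2:  <2:part t1 ->
5. deliver 2→0:  nop
6. deliver 0→3:  <3:part t1 ->
7. deliver 3→0:  <0:coor t1 s>
8. deliver 0→1:  <1:part t1 s>
9. deliver 0→2:  <2:part t1 s>
10. deliver 0→3:  <3:part t1 s>
11. timeout(0):  <0:coor t2 s>
12. deliver 0→2:  <2:part t2 s>
13. deliver 2→0:  nop
14. propose(0,'z'):  <0:coor t3 s>
15. timeout(0):  <0:coor t4 s>
16. timeout(0):  <0:coor t5 s>
17. propose(0,'p'):  <0:coor t6 s>
18. deliver 2→0:  nop
19. propose(0,'r'):  <0:coor t7 s>
20. crash(1):  <1:✗part t1 s>
21. deliver 1→3:  nop

7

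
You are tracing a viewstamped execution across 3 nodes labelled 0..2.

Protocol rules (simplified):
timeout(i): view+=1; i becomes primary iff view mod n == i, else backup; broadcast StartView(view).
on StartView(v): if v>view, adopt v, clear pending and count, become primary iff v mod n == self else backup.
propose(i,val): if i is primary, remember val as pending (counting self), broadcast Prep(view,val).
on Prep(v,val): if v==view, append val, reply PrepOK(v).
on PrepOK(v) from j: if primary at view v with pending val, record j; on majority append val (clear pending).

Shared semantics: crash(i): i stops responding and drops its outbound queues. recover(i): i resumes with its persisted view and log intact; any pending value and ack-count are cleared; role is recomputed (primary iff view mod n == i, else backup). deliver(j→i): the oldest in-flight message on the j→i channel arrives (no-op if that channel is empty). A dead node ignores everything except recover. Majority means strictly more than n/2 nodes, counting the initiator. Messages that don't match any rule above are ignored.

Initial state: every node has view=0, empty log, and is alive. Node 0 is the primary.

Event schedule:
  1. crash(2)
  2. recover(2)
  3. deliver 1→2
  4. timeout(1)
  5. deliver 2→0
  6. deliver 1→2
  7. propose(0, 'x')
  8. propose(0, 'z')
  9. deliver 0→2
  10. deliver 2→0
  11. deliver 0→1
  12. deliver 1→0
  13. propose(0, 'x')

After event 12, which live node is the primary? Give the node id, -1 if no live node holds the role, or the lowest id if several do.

1

step 1 crash(2): 2={✗back,v=0,log=-}
step 2 recover(2): 2={back,v=0,log=-}
step 3 deliver 1→2: —
step 4 timeout(1): 1={prim,v=1,log=-}
step 5 deliver 2→0: —
step 6 deliver 1→2: 2={back,v=1,log=-}
step 7 propose(0,'x'): —
step 8 propose(0,'z'): —
step 9 deliver 0→2: —
step 10 deliver 2→0: —
step 11 deliver 0→1: —
step 12 deliver 1→0: 0={back,v=1,log=-}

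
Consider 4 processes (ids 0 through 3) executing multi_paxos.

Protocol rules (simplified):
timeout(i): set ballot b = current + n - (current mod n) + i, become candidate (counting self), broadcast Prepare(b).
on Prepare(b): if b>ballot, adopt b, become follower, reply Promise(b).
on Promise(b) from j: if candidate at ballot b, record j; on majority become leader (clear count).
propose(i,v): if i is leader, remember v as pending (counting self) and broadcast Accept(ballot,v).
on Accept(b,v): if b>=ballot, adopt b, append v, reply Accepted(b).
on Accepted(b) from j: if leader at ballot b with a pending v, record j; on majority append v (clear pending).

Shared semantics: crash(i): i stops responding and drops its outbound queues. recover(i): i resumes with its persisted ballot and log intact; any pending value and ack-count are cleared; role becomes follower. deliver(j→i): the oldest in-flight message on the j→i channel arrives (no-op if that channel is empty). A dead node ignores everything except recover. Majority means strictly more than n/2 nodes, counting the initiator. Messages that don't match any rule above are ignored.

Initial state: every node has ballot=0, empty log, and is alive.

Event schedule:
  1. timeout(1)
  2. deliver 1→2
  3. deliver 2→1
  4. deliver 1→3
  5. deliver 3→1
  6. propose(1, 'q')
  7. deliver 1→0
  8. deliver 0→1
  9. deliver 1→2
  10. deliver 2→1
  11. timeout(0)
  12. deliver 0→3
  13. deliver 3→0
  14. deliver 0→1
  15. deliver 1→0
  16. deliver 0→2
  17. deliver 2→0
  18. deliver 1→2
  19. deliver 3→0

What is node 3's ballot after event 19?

8

1. timeout(1):  <1:cand b5 ->
2. deliver 1→2:  <2:foll b5 ->
3. deliver 2→1:  nop
4. deliver 1→3:  <3:foll b5 ->
5. deliver 3→1:  <1:lead b5 ->
6. propose(1,'q'):  nop
7. deliver 1→0:  <0:foll b5 ->
8. deliver 0→1:  nop
9. deliver 1→2:  <2:foll b5 q>
10. deliver 2→1:  nop
11. timeout(0):  <0:cand b8 ->
12. deliver 0→3:  <3:foll b8 ->
13. deliver 3→0:  nop
14. deliver 0→1:  <1:foll b8 ->
15. deliver 1→0:  nop
16. deliver 0→2:  <2:foll b8 q>
17. deliver 2→0:  <0:lead b8 ->
18. deliver 1→2:  nop
19. deliver 3→0:  nop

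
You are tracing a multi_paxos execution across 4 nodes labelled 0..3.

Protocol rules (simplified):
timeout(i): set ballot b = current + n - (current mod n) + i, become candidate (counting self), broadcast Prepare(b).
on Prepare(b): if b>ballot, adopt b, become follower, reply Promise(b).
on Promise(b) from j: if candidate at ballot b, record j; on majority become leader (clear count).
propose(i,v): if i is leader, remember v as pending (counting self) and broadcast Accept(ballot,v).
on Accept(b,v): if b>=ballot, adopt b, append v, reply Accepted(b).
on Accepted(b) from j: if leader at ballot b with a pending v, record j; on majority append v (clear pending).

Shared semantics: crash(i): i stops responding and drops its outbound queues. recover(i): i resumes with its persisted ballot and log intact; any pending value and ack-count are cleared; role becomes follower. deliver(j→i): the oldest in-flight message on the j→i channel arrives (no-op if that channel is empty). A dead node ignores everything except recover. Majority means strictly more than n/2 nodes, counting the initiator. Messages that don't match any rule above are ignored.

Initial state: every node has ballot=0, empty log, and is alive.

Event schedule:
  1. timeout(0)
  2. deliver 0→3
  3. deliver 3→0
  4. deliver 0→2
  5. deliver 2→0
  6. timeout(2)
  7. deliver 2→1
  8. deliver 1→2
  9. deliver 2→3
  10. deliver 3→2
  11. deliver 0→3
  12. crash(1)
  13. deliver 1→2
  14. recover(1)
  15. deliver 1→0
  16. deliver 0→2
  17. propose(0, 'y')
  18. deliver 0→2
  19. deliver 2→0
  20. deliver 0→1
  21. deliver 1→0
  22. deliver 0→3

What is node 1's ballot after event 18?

1. timeout(0):  <0:cand b4 ->
2. deliver 0→3:  <3:foll b4 ->
3. deliver 3→0:  nop
4. deliver 0→2:  <2:foll b4 ->
5. deliver 2→0:  <0:lead b4 ->
6. timeout(2):  <2:cand b10 ->
7. deliver 2→1:  <1:foll b10 ->
8. deliver 1→2:  nop
9. deliver 2→3:  <3:foll b10 ->
10. deliver 3→2:  <2:lead b10 ->
11. deliver 0→3:  nop
12. crash(1):  <1:✗foll b10 ->
13. deliver 1→2:  nop
14. recover(1):  <1:foll b10 ->
15. deliver 1→0:  nop
16. deliver 0→2:  nop
17. propose(0,'y'):  nop
18. deliver 0→2:  nop

10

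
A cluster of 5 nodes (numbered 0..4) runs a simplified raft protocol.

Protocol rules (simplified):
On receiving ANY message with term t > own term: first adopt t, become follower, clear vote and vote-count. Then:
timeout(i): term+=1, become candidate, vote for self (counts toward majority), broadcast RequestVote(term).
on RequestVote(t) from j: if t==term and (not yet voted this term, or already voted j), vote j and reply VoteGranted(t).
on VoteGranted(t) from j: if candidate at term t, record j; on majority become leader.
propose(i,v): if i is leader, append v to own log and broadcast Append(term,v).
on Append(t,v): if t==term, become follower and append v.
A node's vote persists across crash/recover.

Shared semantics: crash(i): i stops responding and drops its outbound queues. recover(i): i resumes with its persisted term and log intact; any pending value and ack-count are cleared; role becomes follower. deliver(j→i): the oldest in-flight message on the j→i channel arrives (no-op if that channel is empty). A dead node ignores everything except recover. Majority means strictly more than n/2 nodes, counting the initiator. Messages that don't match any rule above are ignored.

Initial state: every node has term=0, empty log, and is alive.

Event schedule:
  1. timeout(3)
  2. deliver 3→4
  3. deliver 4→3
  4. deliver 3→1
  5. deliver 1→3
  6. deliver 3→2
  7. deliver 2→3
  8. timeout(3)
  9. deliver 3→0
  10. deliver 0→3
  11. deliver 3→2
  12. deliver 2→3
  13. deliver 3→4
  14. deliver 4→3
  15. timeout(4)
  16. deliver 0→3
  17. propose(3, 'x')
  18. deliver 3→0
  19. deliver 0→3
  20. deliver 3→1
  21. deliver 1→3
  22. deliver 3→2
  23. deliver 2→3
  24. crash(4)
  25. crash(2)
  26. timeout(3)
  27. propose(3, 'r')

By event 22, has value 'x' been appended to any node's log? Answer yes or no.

e1 timeout(3): 3[cand,t=1,-]
e2 deliver 3→4: 4[foll,t=1,-]
e3 deliver 4→3: ·
e4 deliver 3→1: 1[foll,t=1,-]
e5 deliver 1→3: 3[lead,t=1,-]
e6 deliver 3→2: 2[foll,t=1,-]
e7 deliver 2→3: ·
e8 timeout(3): 3[cand,t=2,-]
e9 deliver 3→0: 0[foll,t=1,-]
e10 deliver 0→3: ·
e11 deliver 3→2: 2[foll,t=2,-]
e12 deliver 2→3: ·
e13 deliver 3→4: 4[foll,t=2,-]
e14 deliver 4→3: 3[lead,t=2,-]
e15 timeout(4): 4[cand,t=3,-]
e16 deliver 0→3: ·
e17 propose(3,'x'): 3[lead,t=2,x]
e18 deliver 3→0: 0[foll,t=2,-]
e19 deliver 0→3: ·
e20 deliver 3→1: 1[foll,t=2,-]
e21 deliver 1→3: ·
e22 deliver 3→2: 2[foll,t=2,x]

yes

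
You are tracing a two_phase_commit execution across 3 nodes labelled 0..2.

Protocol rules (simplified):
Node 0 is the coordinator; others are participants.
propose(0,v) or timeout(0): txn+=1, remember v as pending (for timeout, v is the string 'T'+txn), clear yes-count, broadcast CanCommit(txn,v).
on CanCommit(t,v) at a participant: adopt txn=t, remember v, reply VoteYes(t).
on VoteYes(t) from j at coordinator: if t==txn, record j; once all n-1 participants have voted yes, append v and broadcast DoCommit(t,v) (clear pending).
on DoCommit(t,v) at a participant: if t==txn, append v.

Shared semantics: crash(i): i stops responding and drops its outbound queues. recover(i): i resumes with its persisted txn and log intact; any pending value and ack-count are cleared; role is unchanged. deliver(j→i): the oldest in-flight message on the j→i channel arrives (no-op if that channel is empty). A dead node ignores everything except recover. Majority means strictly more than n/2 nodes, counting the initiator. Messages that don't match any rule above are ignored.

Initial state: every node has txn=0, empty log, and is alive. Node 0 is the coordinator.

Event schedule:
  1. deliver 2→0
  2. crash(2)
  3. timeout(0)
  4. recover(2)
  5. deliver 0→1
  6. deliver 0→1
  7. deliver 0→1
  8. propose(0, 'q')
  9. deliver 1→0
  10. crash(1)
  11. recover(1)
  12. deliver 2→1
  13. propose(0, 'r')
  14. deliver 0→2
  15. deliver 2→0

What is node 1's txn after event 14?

1

1. deliver 2→0:  nop
2. crash(2):  <2:✗part t0 ->
3. timeout(0):  <0:coor t1 ->
4. recover(2):  <2:part t0 ->
5. deliver 0→1:  <1:part t1 ->
6. deliver 0→1:  nop
7. deliver 0→1:  nop
8. propose(0,'q'):  <0:coor t2 ->
9. deliver 1→0:  nop
10. crash(1):  <1:✗part t1 ->
11. recover(1):  <1:part t1 ->
12. deliver 2→1:  nop
13. propose(0,'r'):  <0:coor t3 ->
14. deliver 0→2:  <2:part t1 ->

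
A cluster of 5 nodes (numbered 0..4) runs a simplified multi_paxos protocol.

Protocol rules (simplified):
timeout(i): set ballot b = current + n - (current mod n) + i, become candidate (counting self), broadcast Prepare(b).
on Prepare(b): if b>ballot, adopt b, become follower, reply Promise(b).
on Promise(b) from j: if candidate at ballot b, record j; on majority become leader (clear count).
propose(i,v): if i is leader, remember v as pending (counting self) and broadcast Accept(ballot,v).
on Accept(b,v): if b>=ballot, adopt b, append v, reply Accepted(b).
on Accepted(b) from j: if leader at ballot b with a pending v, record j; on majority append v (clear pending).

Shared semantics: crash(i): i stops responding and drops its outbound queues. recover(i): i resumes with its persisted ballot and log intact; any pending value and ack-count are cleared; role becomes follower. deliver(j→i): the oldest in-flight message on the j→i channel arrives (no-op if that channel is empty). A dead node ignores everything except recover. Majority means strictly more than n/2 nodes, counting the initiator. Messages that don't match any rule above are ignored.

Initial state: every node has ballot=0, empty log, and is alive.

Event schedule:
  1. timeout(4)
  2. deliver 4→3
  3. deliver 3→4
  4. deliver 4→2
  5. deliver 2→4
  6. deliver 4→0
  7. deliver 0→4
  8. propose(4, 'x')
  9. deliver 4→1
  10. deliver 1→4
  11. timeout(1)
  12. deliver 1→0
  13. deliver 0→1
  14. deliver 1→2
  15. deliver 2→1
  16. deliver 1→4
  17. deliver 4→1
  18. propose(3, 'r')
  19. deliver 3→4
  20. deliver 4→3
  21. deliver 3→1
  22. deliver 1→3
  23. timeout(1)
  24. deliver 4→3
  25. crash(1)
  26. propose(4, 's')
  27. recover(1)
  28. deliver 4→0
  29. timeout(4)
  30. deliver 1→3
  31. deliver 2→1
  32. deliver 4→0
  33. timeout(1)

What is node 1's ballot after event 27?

after 1 — timeout(4): n4:cand/b9/[-]
after 2 — deliver 4→3: n3:foll/b9/[-]
after 3 — deliver 3→4: ·
after 4 — deliver 4→2: n2:foll/b9/[-]
after 5 — deliver 2→4: n4:lead/b9/[-]
after 6 — deliver 4→0: n0:foll/b9/[-]
after 7 — deliver 0→4: ·
after 8 — propose(4,'x'): ·
after 9 — deliver 4→1: n1:foll/b9/[-]
after 10 — deliver 1→4: ·
after 11 — timeout(1): n1:cand/b11/[-]
after 12 — deliver 1→0: n0:foll/b11/[-]
after 13 — deliver 0→1: ·
after 14 — deliver 1→2: n2:foll/b11/[-]
after 15 — deliver 2→1: n1:lead/b11/[-]
after 16 — deliver 1→4: n4:foll/b11/[-]
after 17 — deliver 4→1: ·
after 18 — propose(3,'r'): ·
after 19 — deliver 3→4: ·
after 20 — deliver 4→3: n3:foll/b9/[x]
after 21 — deliver 3→1: ·
after 22 — deliver 1→3: n3:foll/b11/[x]
after 23 — timeout(1): n1:cand/b16/[-]
after 24 — deliver 4→3: ·
after 25 — crash(1): n1:✗cand/b16/[-]
after 26 — propose(4,'s'): ·
after 27 — recover(1): n1:foll/b16/[-]

16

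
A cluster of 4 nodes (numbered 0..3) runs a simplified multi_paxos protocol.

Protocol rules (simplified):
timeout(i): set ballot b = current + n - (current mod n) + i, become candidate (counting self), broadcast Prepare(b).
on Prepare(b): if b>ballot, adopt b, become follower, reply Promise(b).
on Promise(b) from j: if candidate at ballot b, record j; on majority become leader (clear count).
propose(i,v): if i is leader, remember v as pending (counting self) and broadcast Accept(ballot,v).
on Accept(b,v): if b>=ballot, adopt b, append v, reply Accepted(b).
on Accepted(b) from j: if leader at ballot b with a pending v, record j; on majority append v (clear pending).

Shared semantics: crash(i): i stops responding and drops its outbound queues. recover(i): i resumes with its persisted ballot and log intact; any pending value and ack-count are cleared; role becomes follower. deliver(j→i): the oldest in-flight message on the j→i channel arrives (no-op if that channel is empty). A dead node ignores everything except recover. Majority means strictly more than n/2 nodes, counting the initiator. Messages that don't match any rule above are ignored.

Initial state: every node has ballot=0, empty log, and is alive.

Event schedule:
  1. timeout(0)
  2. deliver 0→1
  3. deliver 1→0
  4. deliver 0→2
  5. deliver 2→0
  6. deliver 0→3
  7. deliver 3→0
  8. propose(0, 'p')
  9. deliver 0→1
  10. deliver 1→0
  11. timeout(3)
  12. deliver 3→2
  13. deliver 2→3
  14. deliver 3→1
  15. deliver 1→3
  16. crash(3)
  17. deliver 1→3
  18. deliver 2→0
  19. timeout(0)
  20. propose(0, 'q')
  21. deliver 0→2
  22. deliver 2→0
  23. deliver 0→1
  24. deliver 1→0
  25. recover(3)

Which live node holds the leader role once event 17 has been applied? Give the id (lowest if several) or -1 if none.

1. timeout(0):  <0:cand b4 ->
2. deliver 0→1:  <1:foll b4 ->
3. deliver 1→0:  nop
4. deliver 0→2:  <2:foll b4 ->
5. deliver 2→0:  <0:lead b4 ->
6. deliver 0→3:  <3:foll b4 ->
7. deliver 3→0:  nop
8. propose(0,'p'):  nop
9. deliver 0→1:  <1:foll b4 p>
10. deliver 1→0:  nop
11. timeout(3):  <3:cand b11 ->
12. deliver 3→2:  <2:foll b11 ->
13. deliver 2→3:  nop
14. deliver 3→1:  <1:foll b11 p>
15. deliver 1→3:  <3:lead b11 ->
16. crash(3):  <3:✗lead b11 ->
17. deliver 1→3:  nop

0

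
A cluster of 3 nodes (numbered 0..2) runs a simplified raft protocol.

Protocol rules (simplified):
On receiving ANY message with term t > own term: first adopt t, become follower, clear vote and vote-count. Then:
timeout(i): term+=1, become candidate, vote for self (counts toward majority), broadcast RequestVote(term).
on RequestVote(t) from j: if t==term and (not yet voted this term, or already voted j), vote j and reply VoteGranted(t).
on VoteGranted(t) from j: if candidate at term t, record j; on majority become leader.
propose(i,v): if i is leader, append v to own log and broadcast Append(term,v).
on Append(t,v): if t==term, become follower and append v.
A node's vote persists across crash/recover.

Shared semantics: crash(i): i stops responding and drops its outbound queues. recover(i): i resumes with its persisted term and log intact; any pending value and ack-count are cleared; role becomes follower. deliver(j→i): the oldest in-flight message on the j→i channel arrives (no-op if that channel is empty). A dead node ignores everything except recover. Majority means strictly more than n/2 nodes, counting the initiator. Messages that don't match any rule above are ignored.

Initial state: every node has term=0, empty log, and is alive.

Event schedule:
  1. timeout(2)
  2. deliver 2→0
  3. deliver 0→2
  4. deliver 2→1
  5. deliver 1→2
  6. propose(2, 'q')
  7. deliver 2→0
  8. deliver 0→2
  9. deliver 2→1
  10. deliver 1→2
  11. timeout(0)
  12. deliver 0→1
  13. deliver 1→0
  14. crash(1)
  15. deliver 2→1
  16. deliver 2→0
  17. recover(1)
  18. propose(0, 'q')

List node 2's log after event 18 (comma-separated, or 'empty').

e1 timeout(2): 2[cand,t=1,-]
e2 deliver 2→0: 0[foll,t=1,-]
e3 deliver 0→2: 2[lead,t=1,-]
e4 deliver 2→1: 1[foll,t=1,-]
e5 deliver 1→2: ·
e6 propose(2,'q'): 2[lead,t=1,q]
e7 deliver 2→0: 0[foll,t=1,q]
e8 deliver 0→2: ·
e9 deliver 2→1: 1[foll,t=1,q]
e10 deliver 1→2: ·
e11 timeout(0): 0[cand,t=2,q]
e12 deliver 0→1: 1[foll,t=2,q]
e13 deliver 1→0: 0[lead,t=2,q]
e14 crash(1): 1[✗foll,t=2,q]
e15 deliver 2→1: ·
e16 deliver 2→0: ·
e17 recover(1): 1[foll,t=2,q]
e18 propose(0,'q'): 0[lead,t=2,q,q]

q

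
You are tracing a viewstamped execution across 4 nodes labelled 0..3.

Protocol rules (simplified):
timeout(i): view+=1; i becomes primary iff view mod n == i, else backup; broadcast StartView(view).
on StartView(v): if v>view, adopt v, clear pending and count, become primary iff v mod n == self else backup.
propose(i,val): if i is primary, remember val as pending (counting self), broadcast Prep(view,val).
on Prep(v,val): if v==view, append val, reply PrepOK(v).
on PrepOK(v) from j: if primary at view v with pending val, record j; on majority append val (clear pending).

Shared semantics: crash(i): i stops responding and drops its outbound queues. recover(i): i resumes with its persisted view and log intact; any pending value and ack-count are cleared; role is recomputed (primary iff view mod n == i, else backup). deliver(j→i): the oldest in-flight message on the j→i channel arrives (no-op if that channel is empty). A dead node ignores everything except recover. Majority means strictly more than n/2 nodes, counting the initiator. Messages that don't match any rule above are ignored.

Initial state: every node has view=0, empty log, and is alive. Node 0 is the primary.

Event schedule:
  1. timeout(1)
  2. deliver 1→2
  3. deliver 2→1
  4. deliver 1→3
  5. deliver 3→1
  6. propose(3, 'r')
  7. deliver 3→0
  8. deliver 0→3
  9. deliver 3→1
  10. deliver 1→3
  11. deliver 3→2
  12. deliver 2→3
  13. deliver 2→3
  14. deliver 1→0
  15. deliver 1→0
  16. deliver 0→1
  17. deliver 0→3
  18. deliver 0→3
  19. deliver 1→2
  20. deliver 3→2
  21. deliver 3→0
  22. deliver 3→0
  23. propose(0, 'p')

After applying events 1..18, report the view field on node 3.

step 1 timeout(1): 1={prim,v=1,log=-}
step 2 deliver 1→2: 2={back,v=1,log=-}
step 3 deliver 2→1: —
step 4 deliver 1→3: 3={back,v=1,log=-}
step 5 deliver 3→1: —
step 6 propose(3,'r'): —
step 7 deliver 3→0: —
step 8 deliver 0→3: —
step 9 deliver 3→1: —
step 10 deliver 1→3: —
step 11 deliver 3→2: —
step 12 deliver 2→3: —
step 13 deliver 2→3: —
step 14 deliver 1→0: 0={back,v=1,log=-}
step 15 deliver 1→0: —
step 16 deliver 0→1: —
step 17 deliver 0→3: —
step 18 deliver 0→3: —

1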